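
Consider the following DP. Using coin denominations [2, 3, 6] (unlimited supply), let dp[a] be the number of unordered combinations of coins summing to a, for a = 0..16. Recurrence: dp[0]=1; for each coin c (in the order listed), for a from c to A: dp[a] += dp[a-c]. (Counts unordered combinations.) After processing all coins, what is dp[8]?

3

after  coin     0     1     2     3     4     5     6     7     8     9    10    11    12    13    14    15    16
          2     1     0     1     0     1     0     1     0     1     0     1     0     1     0     1     0     1
          3     1     0     1     1     1     1     2     1     2     2     2     2     3     2     3     3     3
          6     1     0     1     1     1     1     3     1     3     3     3     3     6     3     6     6     6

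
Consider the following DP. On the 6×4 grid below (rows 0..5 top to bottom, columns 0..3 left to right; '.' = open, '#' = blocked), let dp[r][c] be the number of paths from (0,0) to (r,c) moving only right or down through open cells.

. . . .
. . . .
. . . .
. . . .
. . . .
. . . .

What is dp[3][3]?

r\c   0   1   2   3
  0   1   1   1   1
  1   1   2   3   4
  2   1   3   6  10
  3   1   4  10  20
  4   1   5  15  35
  5   1   6  21  56

20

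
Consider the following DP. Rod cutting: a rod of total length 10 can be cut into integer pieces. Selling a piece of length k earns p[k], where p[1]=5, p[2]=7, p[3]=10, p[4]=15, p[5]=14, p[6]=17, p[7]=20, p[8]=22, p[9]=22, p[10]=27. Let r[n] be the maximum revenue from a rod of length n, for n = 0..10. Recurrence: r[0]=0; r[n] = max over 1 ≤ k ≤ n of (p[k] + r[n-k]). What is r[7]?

35

   n    0    1    2    3    4    5    6    7    8    9   10
r[n]    0    5   10   15   20   25   30   35   40   45   50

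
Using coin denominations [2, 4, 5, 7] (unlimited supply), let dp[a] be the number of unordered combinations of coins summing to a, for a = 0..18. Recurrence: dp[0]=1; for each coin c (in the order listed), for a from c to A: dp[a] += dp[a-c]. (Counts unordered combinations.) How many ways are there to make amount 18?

after  coin     0     1     2     3     4     5     6     7     8     9    10    11    12    13    14    15    16    17    18
          2     1     0     1     0     1     0     1     0     1     0     1     0     1     0     1     0     1     0     1
          4     1     0     1     0     2     0     2     0     3     0     3     0     4     0     4     0     5     0     5
          5     1     0     1     0     2     1     2     1     3     2     4     2     5     3     6     4     7     5     8
          7     1     0     1     0     2     1     2     2     3     3     4     4     6     5     8     7    10     9    12

12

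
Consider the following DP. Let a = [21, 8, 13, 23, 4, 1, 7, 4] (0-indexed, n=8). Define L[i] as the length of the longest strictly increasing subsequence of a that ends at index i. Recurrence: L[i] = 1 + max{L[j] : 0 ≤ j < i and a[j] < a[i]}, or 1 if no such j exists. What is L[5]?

1

   i    0    1    2    3    4    5    6    7
a[i]   21    8   13   23    4    1    7    4
L[i]    1    1    2    3    1    1    2    2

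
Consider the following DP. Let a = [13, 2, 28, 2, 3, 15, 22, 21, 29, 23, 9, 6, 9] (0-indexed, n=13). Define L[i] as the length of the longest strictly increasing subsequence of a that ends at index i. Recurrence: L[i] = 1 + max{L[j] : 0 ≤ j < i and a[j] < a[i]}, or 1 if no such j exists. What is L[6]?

4

   i    0    1    2    3    4    5    6    7    8    9   10   11   12
a[i]   13    2   28    2    3   15   22   21   29   23    9    6    9
L[i]    1    1    2    1    2    3    4    4    5    5    3    3    4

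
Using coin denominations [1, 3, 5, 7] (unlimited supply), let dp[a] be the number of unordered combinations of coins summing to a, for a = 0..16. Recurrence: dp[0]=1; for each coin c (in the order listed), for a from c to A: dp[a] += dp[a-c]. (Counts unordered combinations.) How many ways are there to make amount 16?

after  coin     0     1     2     3     4     5     6     7     8     9    10    11    12    13    14    15    16
          1     1     1     1     1     1     1     1     1     1     1     1     1     1     1     1     1     1
          3     1     1     1     2     2     2     3     3     3     4     4     4     5     5     5     6     6
          5     1     1     1     2     2     3     4     4     5     6     7     8     9    10    11    13    14
          7     1     1     1     2     2     3     4     5     6     7     9    10    12    14    16    19    21

21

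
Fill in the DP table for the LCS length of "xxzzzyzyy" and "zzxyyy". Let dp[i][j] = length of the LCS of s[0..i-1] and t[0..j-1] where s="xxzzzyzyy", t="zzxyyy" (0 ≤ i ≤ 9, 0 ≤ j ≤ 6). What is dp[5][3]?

2

   ''  z  z  x  y  y  y
''  0  0  0  0  0  0  0
 x  0  0  0  1  1  1  1
 x  0  0  0  1  1  1  1
 z  0  1  1  1  1  1  1
 z  0  1  2  2  2  2  2
 z  0  1  2  2  2  2  2
 y  0  1  2  2  3  3  3
 z  0  1  2  2  3  3  3
 y  0  1  2  2  3  4  4
 y  0  1  2  2  3  4  5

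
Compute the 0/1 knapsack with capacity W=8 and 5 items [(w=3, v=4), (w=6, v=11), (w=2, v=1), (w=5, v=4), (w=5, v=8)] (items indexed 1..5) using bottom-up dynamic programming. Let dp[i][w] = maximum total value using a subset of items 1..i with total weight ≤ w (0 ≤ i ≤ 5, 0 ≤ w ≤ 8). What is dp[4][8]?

i\w   0   1   2   3   4   5   6   7   8
  0   0   0   0   0   0   0   0   0   0
  1   0   0   0   4   4   4   4   4   4
  2   0   0   0   4   4   4  11  11  11
  3   0   0   1   4   4   5  11  11  12
  4   0   0   1   4   4   5  11  11  12
  5   0   0   1   4   4   8  11  11  12

12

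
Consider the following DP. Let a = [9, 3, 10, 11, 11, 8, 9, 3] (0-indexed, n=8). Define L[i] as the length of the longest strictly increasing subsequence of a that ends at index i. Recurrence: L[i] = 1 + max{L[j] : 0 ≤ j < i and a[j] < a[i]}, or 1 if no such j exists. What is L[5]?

2

   i    0    1    2    3    4    5    6    7
a[i]    9    3   10   11   11    8    9    3
L[i]    1    1    2    3    3    2    3    1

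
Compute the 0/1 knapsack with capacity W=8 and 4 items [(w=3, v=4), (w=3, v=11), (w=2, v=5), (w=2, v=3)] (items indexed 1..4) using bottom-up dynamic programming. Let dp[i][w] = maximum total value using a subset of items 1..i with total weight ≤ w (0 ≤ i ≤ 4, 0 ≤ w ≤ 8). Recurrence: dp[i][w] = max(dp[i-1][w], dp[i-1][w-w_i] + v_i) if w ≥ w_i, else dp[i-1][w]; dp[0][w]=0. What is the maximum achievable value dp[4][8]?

i\w   0   1   2   3   4   5   6   7   8
  0   0   0   0   0   0   0   0   0   0
  1   0   0   0   4   4   4   4   4   4
  2   0   0   0  11  11  11  15  15  15
  3   0   0   5  11  11  16  16  16  20
  4   0   0   5  11  11  16  16  19  20

20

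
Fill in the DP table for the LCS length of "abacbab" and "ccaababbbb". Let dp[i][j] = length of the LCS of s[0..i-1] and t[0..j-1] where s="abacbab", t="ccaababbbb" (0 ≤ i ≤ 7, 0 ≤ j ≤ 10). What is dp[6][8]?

   ''  c  c  a  a  b  a  b  b  b  b
''  0  0  0  0  0  0  0  0  0  0  0
 a  0  0  0  1  1  1  1  1  1  1  1
 b  0  0  0  1  1  2  2  2  2  2  2
 a  0  0  0  1  2  2  3  3  3  3  3
 c  0  1  1  1  2  2  3  3  3  3  3
 b  0  1  1  1  2  3  3  4  4  4  4
 a  0  1  1  2  2  3  4  4  4  4  4
 b  0  1  1  2  2  3  4  5  5  5  5

4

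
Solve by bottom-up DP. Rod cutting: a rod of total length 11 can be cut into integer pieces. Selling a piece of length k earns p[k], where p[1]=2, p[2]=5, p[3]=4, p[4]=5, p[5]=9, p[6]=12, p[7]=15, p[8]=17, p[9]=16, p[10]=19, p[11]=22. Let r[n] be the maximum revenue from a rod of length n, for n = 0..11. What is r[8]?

20

   n    0    1    2    3    4    5    6    7    8    9   10   11
r[n]    0    2    5    7   10   12   15   17   20   22   25   27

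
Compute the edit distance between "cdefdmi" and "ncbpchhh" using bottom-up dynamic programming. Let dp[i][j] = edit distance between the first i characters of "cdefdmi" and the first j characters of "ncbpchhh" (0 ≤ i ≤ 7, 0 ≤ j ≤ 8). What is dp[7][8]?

7

   ''  n  c  b  p  c  h  h  h
''  0  1  2  3  4  5  6  7  8
 c  1  1  1  2  3  4  5  6  7
 d  2  2  2  2  3  4  5  6  7
 e  3  3  3  3  3  4  5  6  7
 f  4  4  4  4  4  4  5  6  7
 d  5  5  5  5  5  5  5  6  7
 m  6  6  6  6  6  6  6  6  7
 i  7  7  7  7  7  7  7  7  7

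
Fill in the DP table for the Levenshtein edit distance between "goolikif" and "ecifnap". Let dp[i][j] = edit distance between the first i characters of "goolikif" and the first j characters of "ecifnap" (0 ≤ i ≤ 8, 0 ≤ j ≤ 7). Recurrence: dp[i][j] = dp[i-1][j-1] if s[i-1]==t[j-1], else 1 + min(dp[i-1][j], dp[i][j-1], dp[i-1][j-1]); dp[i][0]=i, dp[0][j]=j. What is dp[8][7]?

   ''  e  c  i  f  n  a  p
''  0  1  2  3  4  5  6  7
 g  1  1  2  3  4  5  6  7
 o  2  2  2  3  4  5  6  7
 o  3  3  3  3  4  5  6  7
 l  4  4  4  4  4  5  6  7
 i  5  5  5  4  5  5  6  7
 k  6  6  6  5  5  6  6  7
 i  7  7  7  6  6  6  7  7
 f  8  8  8  7  6  7  7  8

8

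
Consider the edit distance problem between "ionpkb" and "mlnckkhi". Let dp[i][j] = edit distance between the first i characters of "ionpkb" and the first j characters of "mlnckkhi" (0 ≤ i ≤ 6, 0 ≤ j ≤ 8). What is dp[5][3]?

4

   ''  m  l  n  c  k  k  h  i
''  0  1  2  3  4  5  6  7  8
 i  1  1  2  3  4  5  6  7  7
 o  2  2  2  3  4  5  6  7  8
 n  3  3  3  2  3  4  5  6  7
 p  4  4  4  3  3  4  5  6  7
 k  5  5  5  4  4  3  4  5  6
 b  6  6  6  5  5  4  4  5  6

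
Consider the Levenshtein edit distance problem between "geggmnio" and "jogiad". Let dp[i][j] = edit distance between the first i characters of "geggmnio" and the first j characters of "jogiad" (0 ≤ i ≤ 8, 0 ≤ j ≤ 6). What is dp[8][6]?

7

   ''  j  o  g  i  a  d
''  0  1  2  3  4  5  6
 g  1  1  2  2  3  4  5
 e  2  2  2  3  3  4  5
 g  3  3  3  2  3  4  5
 g  4  4  4  3  3  4  5
 m  5  5  5  4  4  4  5
 n  6  6  6  5  5  5  5
 i  7  7  7  6  5  6  6
 o  8  8  7  7  6  6  7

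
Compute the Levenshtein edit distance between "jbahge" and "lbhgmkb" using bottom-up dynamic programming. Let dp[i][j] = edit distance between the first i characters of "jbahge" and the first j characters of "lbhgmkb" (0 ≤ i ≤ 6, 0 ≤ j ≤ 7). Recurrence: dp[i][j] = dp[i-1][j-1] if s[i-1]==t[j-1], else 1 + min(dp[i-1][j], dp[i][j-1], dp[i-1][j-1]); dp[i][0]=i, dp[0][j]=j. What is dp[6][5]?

3

   ''  l  b  h  g  m  k  b
''  0  1  2  3  4  5  6  7
 j  1  1  2  3  4  5  6  7
 b  2  2  1  2  3  4  5  6
 a  3  3  2  2  3  4  5  6
 h  4  4  3  2  3  4  5  6
 g  5  5  4  3  2  3  4  5
 e  6  6  5  4  3  3  4  5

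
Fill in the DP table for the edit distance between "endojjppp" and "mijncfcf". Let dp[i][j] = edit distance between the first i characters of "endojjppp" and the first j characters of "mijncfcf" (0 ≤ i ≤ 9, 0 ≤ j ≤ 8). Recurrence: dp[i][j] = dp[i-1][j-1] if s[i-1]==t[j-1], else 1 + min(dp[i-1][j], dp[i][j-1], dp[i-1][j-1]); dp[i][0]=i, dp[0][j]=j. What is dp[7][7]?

   ''  m  i  j  n  c  f  c  f
''  0  1  2  3  4  5  6  7  8
 e  1  1  2  3  4  5  6  7  8
 n  2  2  2  3  3  4  5  6  7
 d  3  3  3  3  4  4  5  6  7
 o  4  4  4  4  4  5  5  6  7
 j  5  5  5  4  5  5  6  6  7
 j  6  6  6  5  5  6  6  7  7
 p  7  7  7  6  6  6  7  7  8
 p  8  8  8  7  7  7  7  8  8
 p  9  9  9  8  8  8  8  8  9

7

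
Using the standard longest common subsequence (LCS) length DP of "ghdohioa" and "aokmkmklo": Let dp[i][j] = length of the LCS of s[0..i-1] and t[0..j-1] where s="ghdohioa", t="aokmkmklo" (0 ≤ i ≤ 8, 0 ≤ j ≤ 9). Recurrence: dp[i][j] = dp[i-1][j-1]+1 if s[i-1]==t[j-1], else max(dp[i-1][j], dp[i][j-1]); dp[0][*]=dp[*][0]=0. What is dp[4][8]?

1

   ''  a  o  k  m  k  m  k  l  o
''  0  0  0  0  0  0  0  0  0  0
 g  0  0  0  0  0  0  0  0  0  0
 h  0  0  0  0  0  0  0  0  0  0
 d  0  0  0  0  0  0  0  0  0  0
 o  0  0  1  1  1  1  1  1  1  1
 h  0  0  1  1  1  1  1  1  1  1
 i  0  0  1  1  1  1  1  1  1  1
 o  0  0  1  1  1  1  1  1  1  2
 a  0  1  1  1  1  1  1  1  1  2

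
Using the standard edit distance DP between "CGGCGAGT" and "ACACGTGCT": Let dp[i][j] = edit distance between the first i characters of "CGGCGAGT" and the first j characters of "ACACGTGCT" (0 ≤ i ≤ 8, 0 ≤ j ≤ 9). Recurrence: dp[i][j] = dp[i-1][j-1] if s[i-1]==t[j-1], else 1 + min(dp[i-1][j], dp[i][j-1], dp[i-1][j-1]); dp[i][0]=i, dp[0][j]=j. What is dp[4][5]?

4

   ''  A  C  A  C  G  T  G  C  T
''  0  1  2  3  4  5  6  7  8  9
 C  1  1  1  2  3  4  5  6  7  8
 G  2  2  2  2  3  3  4  5  6  7
 G  3  3  3  3  3  3  4  4  5  6
 C  4  4  3  4  3  4  4  5  4  5
 G  5  5  4  4  4  3  4  4  5  5
 A  6  5  5  4  5  4  4  5  5  6
 G  7  6  6  5  5  5  5  4  5  6
 T  8  7  7  6  6  6  5  5  5  5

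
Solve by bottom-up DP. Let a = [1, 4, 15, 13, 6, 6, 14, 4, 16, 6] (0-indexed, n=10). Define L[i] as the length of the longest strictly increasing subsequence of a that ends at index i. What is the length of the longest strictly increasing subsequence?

5

   i    0    1    2    3    4    5    6    7    8    9
a[i]    1    4   15   13    6    6   14    4   16    6
L[i]    1    2    3    3    3    3    4    2    5    3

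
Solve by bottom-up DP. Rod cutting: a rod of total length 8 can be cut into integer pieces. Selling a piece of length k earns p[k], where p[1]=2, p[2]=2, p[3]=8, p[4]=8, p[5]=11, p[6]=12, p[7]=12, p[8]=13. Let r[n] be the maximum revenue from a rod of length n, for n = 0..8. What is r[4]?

   n    0    1    2    3    4    5    6    7    8
r[n]    0    2    4    8   10   12   16   18   20

10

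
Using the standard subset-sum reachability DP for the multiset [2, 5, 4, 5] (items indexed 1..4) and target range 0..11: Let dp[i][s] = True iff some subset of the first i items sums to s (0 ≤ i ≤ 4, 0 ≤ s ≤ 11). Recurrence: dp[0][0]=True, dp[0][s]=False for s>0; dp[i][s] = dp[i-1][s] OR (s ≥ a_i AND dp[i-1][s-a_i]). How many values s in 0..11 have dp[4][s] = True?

9

i\s   0   1   2   3   4   5   6   7   8   9  10  11
  0   T   F   F   F   F   F   F   F   F   F   F   F
  1   T   F   T   F   F   F   F   F   F   F   F   F
  2   T   F   T   F   F   T   F   T   F   F   F   F
  3   T   F   T   F   T   T   T   T   F   T   F   T
  4   T   F   T   F   T   T   T   T   F   T   T   T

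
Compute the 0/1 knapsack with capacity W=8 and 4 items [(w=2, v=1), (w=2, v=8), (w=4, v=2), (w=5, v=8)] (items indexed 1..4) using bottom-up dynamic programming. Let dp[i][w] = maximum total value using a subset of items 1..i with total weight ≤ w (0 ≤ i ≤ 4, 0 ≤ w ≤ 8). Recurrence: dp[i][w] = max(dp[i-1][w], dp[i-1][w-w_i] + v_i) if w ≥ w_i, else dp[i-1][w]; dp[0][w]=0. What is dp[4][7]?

i\w   0   1   2   3   4   5   6   7   8
  0   0   0   0   0   0   0   0   0   0
  1   0   0   1   1   1   1   1   1   1
  2   0   0   8   8   9   9   9   9   9
  3   0   0   8   8   9   9  10  10  11
  4   0   0   8   8   9   9  10  16  16

16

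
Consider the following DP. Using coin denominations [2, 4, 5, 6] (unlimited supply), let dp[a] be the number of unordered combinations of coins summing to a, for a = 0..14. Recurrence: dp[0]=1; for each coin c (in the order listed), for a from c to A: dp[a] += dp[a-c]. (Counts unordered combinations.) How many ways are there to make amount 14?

10

after  coin     0     1     2     3     4     5     6     7     8     9    10    11    12    13    14
          2     1     0     1     0     1     0     1     0     1     0     1     0     1     0     1
          4     1     0     1     0     2     0     2     0     3     0     3     0     4     0     4
          5     1     0     1     0     2     1     2     1     3     2     4     2     5     3     6
          6     1     0     1     0     2     1     3     1     4     2     6     3     8     4    10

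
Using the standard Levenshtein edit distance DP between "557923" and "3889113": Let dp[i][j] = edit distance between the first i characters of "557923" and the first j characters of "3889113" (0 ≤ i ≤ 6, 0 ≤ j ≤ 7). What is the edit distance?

5

   ''  3  8  8  9  1  1  3
''  0  1  2  3  4  5  6  7
 5  1  1  2  3  4  5  6  7
 5  2  2  2  3  4  5  6  7
 7  3  3  3  3  4  5  6  7
 9  4  4  4  4  3  4  5  6
 2  5  5  5  5  4  4  5  6
 3  6  5  6  6  5  5  5  5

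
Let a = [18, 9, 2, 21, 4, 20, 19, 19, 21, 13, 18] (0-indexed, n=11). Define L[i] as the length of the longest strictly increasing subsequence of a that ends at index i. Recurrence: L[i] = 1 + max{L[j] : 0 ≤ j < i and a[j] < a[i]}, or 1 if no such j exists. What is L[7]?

3

   i    0    1    2    3    4    5    6    7    8    9   10
a[i]   18    9    2   21    4   20   19   19   21   13   18
L[i]    1    1    1    2    2    3    3    3    4    3    4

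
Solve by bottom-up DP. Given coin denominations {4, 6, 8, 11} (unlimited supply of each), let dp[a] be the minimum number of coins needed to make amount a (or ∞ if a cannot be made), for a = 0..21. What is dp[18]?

3

 a  0  1  2  3  4  5  6  7  8  9 10 11 12 13 14 15 16 17 18 19 20 21
dp  0  -  -  -  1  -  1  -  1  -  2  1  2  -  2  2  2  2  3  2  3  3
(- denotes ∞ / unreachable)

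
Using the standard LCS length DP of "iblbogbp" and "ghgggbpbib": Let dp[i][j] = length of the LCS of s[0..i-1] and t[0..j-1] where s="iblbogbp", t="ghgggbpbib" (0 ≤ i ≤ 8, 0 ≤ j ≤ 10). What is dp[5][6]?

   ''  g  h  g  g  g  b  p  b  i  b
''  0  0  0  0  0  0  0  0  0  0  0
 i  0  0  0  0  0  0  0  0  0  1  1
 b  0  0  0  0  0  0  1  1  1  1  2
 l  0  0  0  0  0  0  1  1  1  1  2
 b  0  0  0  0  0  0  1  1  2  2  2
 o  0  0  0  0  0  0  1  1  2  2  2
 g  0  1  1  1  1  1  1  1  2  2  2
 b  0  1  1  1  1  1  2  2  2  2  3
 p  0  1  1  1  1  1  2  3  3  3  3

1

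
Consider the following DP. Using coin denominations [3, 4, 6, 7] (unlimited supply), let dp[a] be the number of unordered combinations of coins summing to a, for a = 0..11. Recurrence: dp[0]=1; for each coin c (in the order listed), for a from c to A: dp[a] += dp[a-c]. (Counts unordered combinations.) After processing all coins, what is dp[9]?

2

after  coin     0     1     2     3     4     5     6     7     8     9    10    11
          3     1     0     0     1     0     0     1     0     0     1     0     0
          4     1     0     0     1     1     0     1     1     1     1     1     1
          6     1     0     0     1     1     0     2     1     1     2     2     1
          7     1     0     0     1     1     0     2     2     1     2     3     2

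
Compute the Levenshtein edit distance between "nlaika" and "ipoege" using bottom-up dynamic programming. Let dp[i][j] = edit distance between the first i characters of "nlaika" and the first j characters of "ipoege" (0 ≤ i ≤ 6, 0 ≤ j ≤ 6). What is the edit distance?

6

   ''  i  p  o  e  g  e
''  0  1  2  3  4  5  6
 n  1  1  2  3  4  5  6
 l  2  2  2  3  4  5  6
 a  3  3  3  3  4  5  6
 i  4  3  4  4  4  5  6
 k  5  4  4  5  5  5  6
 a  6  5  5  5  6  6  6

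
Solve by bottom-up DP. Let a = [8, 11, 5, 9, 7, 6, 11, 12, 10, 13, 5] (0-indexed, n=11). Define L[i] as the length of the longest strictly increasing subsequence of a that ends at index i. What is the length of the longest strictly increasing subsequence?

   i    0    1    2    3    4    5    6    7    8    9   10
a[i]    8   11    5    9    7    6   11   12   10   13    5
L[i]    1    2    1    2    2    2    3    4    3    5    1

5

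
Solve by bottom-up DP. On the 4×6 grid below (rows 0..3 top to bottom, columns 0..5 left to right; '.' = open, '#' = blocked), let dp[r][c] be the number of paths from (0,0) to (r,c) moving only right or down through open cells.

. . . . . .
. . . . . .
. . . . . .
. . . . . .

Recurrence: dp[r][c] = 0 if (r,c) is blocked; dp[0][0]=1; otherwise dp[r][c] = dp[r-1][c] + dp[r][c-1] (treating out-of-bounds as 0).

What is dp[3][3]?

20

r\c   0   1   2   3   4   5
  0   1   1   1   1   1   1
  1   1   2   3   4   5   6
  2   1   3   6  10  15  21
  3   1   4  10  20  35  56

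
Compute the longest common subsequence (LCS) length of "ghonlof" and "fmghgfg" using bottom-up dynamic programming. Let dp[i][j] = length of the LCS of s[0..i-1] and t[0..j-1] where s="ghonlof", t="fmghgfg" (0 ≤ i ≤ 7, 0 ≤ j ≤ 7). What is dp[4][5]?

   ''  f  m  g  h  g  f  g
''  0  0  0  0  0  0  0  0
 g  0  0  0  1  1  1  1  1
 h  0  0  0  1  2  2  2  2
 o  0  0  0  1  2  2  2  2
 n  0  0  0  1  2  2  2  2
 l  0  0  0  1  2  2  2  2
 o  0  0  0  1  2  2  2  2
 f  0  1  1  1  2  2  3  3

2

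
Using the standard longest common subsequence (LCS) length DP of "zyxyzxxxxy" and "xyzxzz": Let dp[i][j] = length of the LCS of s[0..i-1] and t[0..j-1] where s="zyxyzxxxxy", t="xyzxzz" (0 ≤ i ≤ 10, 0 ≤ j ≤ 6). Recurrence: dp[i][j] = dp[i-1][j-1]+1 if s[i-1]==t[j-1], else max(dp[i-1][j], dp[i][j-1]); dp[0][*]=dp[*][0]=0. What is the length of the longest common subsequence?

   ''  x  y  z  x  z  z
''  0  0  0  0  0  0  0
 z  0  0  0  1  1  1  1
 y  0  0  1  1  1  1  1
 x  0  1  1  1  2  2  2
 y  0  1  2  2  2  2  2
 z  0  1  2  3  3  3  3
 x  0  1  2  3  4  4  4
 x  0  1  2  3  4  4  4
 x  0  1  2  3  4  4  4
 x  0  1  2  3  4  4  4
 y  0  1  2  3  4  4  4

4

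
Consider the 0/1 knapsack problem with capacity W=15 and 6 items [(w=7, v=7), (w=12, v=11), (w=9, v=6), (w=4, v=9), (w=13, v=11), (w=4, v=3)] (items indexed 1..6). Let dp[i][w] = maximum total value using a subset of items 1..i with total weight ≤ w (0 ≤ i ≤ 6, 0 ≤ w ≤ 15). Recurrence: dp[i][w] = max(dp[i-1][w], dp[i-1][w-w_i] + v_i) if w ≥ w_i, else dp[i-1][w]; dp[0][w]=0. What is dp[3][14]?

11

i\w   0   1   2   3   4   5   6   7   8   9  10  11  12  13  14  15
  0   0   0   0   0   0   0   0   0   0   0   0   0   0   0   0   0
  1   0   0   0   0   0   0   0   7   7   7   7   7   7   7   7   7
  2   0   0   0   0   0   0   0   7   7   7   7   7  11  11  11  11
  3   0   0   0   0   0   0   0   7   7   7   7   7  11  11  11  11
  4   0   0   0   0   9   9   9   9   9   9   9  16  16  16  16  16
  5   0   0   0   0   9   9   9   9   9   9   9  16  16  16  16  16
  6   0   0   0   0   9   9   9   9  12  12  12  16  16  16  16  19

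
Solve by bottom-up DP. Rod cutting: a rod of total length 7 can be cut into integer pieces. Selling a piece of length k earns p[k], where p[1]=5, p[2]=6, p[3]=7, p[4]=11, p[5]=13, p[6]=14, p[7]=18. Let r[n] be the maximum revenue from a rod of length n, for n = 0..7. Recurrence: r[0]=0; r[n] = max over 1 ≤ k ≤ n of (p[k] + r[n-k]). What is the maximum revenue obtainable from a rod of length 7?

   n    0    1    2    3    4    5    6    7
r[n]    0    5   10   15   20   25   30   35

35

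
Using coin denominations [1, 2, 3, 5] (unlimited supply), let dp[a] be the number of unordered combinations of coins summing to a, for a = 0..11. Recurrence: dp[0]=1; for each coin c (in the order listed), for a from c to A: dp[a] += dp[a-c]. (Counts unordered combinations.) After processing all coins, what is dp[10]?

after  coin     0     1     2     3     4     5     6     7     8     9    10    11
          1     1     1     1     1     1     1     1     1     1     1     1     1
          2     1     1     2     2     3     3     4     4     5     5     6     6
          3     1     1     2     3     4     5     7     8    10    12    14    16
          5     1     1     2     3     4     6     8    10    13    16    20    24

20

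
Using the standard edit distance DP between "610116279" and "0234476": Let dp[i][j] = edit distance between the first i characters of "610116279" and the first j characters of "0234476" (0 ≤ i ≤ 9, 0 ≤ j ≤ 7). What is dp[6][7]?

   ''  0  2  3  4  4  7  6
''  0  1  2  3  4  5  6  7
 6  1  1  2  3  4  5  6  6
 1  2  2  2  3  4  5  6  7
 0  3  2  3  3  4  5  6  7
 1  4  3  3  4  4  5  6  7
 1  5  4  4  4  5  5  6  7
 6  6  5  5  5  5  6  6  6
 2  7  6  5  6  6  6  7  7
 7  8  7  6  6  7  7  6  7
 9  9  8  7  7  7  8  7  7

6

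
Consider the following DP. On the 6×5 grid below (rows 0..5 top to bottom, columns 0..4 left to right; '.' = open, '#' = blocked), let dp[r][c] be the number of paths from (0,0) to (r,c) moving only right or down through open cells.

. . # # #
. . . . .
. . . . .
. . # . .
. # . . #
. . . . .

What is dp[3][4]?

16

r\c   0   1   2   3   4
  0   1   1   0   0   0
  1   1   2   2   2   2
  2   1   3   5   7   9
  3   1   4   0   7  16
  4   1   0   0   7   0
  5   1   1   1   8   8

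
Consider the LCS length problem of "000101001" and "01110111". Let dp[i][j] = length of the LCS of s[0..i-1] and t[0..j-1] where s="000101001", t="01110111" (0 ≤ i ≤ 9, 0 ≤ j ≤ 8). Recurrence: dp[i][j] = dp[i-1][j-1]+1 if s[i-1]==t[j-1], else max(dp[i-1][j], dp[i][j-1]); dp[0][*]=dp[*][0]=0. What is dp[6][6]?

   ''  0  1  1  1  0  1  1  1
''  0  0  0  0  0  0  0  0  0
 0  0  1  1  1  1  1  1  1  1
 0  0  1  1  1  1  2  2  2  2
 0  0  1  1  1  1  2  2  2  2
 1  0  1  2  2  2  2  3  3  3
 0  0  1  2  2  2  3  3  3  3
 1  0  1  2  3  3  3  4  4  4
 0  0  1  2  3  3  4  4  4  4
 0  0  1  2  3  3  4  4  4  4
 1  0  1  2  3  4  4  5  5  5

4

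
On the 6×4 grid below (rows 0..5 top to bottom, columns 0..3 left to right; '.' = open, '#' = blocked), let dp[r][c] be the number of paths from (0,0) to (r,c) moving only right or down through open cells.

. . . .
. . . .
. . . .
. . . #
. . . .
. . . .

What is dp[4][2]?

r\c   0   1   2   3
  0   1   1   1   1
  1   1   2   3   4
  2   1   3   6  10
  3   1   4  10   0
  4   1   5  15  15
  5   1   6  21  36

15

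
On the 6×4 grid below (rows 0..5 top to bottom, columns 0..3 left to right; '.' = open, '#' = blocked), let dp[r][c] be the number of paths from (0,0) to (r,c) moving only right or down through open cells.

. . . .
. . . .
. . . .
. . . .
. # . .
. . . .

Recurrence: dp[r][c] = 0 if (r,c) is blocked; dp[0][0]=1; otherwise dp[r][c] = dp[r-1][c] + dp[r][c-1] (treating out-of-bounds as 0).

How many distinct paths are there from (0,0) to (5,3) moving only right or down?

r\c   0   1   2   3
  0   1   1   1   1
  1   1   2   3   4
  2   1   3   6  10
  3   1   4  10  20
  4   1   0  10  30
  5   1   1  11  41

41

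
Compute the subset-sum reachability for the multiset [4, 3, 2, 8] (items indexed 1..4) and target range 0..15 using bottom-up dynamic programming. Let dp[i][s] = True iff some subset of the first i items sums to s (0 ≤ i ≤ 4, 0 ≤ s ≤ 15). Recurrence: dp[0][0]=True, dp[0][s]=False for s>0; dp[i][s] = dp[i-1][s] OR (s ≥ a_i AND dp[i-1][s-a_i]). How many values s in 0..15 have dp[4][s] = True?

15

i\s   0   1   2   3   4   5   6   7   8   9  10  11  12  13  14  15
  0   T   F   F   F   F   F   F   F   F   F   F   F   F   F   F   F
  1   T   F   F   F   T   F   F   F   F   F   F   F   F   F   F   F
  2   T   F   F   T   T   F   F   T   F   F   F   F   F   F   F   F
  3   T   F   T   T   T   T   T   T   F   T   F   F   F   F   F   F
  4   T   F   T   T   T   T   T   T   T   T   T   T   T   T   T   T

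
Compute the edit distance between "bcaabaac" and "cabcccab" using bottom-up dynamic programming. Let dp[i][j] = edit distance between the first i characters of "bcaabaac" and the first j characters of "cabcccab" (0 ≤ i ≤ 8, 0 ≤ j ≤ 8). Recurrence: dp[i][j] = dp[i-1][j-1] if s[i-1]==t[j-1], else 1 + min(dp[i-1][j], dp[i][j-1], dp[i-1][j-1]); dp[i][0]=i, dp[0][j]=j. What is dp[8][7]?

   ''  c  a  b  c  c  c  a  b
''  0  1  2  3  4  5  6  7  8
 b  1  1  2  2  3  4  5  6  7
 c  2  1  2  3  2  3  4  5  6
 a  3  2  1  2  3  3  4  4  5
 a  4  3  2  2  3  4  4  4  5
 b  5  4  3  2  3  4  5  5  4
 a  6  5  4  3  3  4  5  5  5
 a  7  6  5  4  4  4  5  5  6
 c  8  7  6  5  4  4  4  5  6

5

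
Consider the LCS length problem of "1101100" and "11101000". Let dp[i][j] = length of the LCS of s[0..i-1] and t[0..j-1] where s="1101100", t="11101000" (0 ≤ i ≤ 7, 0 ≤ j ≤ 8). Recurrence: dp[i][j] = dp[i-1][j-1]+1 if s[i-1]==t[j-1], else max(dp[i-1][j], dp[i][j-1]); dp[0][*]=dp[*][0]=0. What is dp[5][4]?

   ''  1  1  1  0  1  0  0  0
''  0  0  0  0  0  0  0  0  0
 1  0  1  1  1  1  1  1  1  1
 1  0  1  2  2  2  2  2  2  2
 0  0  1  2  2  3  3  3  3  3
 1  0  1  2  3  3  4  4  4  4
 1  0  1  2  3  3  4  4  4  4
 0  0  1  2  3  4  4  5  5  5
 0  0  1  2  3  4  4  5  6  6

3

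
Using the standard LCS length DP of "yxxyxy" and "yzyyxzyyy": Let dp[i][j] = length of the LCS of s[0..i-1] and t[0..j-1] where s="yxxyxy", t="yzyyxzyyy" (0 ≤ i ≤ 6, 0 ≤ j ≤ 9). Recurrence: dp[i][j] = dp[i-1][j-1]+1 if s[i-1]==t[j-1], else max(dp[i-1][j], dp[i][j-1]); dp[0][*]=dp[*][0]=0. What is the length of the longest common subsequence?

4

   ''  y  z  y  y  x  z  y  y  y
''  0  0  0  0  0  0  0  0  0  0
 y  0  1  1  1  1  1  1  1  1  1
 x  0  1  1  1  1  2  2  2  2  2
 x  0  1  1  1  1  2  2  2  2  2
 y  0  1  1  2  2  2  2  3  3  3
 x  0  1  1  2  2  3  3  3  3  3
 y  0  1  1  2  3  3  3  4  4  4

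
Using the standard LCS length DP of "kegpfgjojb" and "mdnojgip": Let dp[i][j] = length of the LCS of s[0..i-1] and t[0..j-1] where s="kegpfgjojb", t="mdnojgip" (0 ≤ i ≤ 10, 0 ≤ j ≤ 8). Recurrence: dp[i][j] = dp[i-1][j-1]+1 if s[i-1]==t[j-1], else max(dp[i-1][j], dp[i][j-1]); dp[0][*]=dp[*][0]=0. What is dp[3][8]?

1

   ''  m  d  n  o  j  g  i  p
''  0  0  0  0  0  0  0  0  0
 k  0  0  0  0  0  0  0  0  0
 e  0  0  0  0  0  0  0  0  0
 g  0  0  0  0  0  0  1  1  1
 p  0  0  0  0  0  0  1  1  2
 f  0  0  0  0  0  0  1  1  2
 g  0  0  0  0  0  0  1  1  2
 j  0  0  0  0  0  1  1  1  2
 o  0  0  0  0  1  1  1  1  2
 j  0  0  0  0  1  2  2  2  2
 b  0  0  0  0  1  2  2  2  2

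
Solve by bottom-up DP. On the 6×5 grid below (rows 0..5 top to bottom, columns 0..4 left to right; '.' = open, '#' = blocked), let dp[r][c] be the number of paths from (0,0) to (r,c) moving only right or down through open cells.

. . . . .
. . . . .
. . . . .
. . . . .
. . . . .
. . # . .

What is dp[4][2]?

r\c   0   1   2   3   4
  0   1   1   1   1   1
  1   1   2   3   4   5
  2   1   3   6  10  15
  3   1   4  10  20  35
  4   1   5  15  35  70
  5   1   6   0  35 105

15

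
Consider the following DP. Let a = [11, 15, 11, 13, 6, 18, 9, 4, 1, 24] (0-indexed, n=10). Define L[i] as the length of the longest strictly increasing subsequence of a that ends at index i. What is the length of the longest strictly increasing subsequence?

   i    0    1    2    3    4    5    6    7    8    9
a[i]   11   15   11   13    6   18    9    4    1   24
L[i]    1    2    1    2    1    3    2    1    1    4

4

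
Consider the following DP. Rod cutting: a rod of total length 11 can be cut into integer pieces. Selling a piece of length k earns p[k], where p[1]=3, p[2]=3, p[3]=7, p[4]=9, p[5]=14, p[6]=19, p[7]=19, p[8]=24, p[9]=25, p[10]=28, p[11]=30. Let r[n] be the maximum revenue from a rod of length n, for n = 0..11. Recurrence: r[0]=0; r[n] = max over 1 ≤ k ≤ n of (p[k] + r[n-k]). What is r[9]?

   n    0    1    2    3    4    5    6    7    8    9   10   11
r[n]    0    3    6    9   12   15   19   22   25   28   31   34

28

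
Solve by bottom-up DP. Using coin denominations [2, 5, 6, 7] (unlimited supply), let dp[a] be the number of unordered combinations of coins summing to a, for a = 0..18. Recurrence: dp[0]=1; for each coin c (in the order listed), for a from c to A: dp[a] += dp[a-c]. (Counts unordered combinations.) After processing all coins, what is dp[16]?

after  coin     0     1     2     3     4     5     6     7     8     9    10    11    12    13    14    15    16    17    18
          2     1     0     1     0     1     0     1     0     1     0     1     0     1     0     1     0     1     0     1
          5     1     0     1     0     1     1     1     1     1     1     2     1     2     1     2     2     2     2     2
          6     1     0     1     0     1     1     2     1     2     1     3     2     4     2     4     3     5     4     6
          7     1     0     1     0     1     1     2     2     2     2     3     3     5     4     6     5     7     7     9

7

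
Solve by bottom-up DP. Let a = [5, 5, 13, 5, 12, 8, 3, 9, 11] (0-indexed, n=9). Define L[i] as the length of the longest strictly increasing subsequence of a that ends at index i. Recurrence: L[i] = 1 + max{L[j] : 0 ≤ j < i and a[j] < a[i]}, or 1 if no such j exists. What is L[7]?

   i    0    1    2    3    4    5    6    7    8
a[i]    5    5   13    5   12    8    3    9   11
L[i]    1    1    2    1    2    2    1    3    4

3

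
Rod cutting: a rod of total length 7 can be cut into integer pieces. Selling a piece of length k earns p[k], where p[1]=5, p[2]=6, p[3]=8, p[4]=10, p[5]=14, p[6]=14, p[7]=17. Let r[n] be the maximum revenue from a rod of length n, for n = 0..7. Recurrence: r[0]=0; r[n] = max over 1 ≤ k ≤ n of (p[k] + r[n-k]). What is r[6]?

30

   n    0    1    2    3    4    5    6    7
r[n]    0    5   10   15   20   25   30   35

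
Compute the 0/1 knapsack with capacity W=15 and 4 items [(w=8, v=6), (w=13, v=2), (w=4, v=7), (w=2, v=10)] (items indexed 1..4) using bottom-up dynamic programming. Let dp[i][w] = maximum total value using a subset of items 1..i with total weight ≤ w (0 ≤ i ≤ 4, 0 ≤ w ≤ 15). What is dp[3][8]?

7

i\w   0   1   2   3   4   5   6   7   8   9  10  11  12  13  14  15
  0   0   0   0   0   0   0   0   0   0   0   0   0   0   0   0   0
  1   0   0   0   0   0   0   0   0   6   6   6   6   6   6   6   6
  2   0   0   0   0   0   0   0   0   6   6   6   6   6   6   6   6
  3   0   0   0   0   7   7   7   7   7   7   7   7  13  13  13  13
  4   0   0  10  10  10  10  17  17  17  17  17  17  17  17  23  23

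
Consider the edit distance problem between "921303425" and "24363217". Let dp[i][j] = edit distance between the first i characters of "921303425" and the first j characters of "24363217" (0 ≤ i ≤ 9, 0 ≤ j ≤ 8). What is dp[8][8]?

6

   ''  2  4  3  6  3  2  1  7
''  0  1  2  3  4  5  6  7  8
 9  1  1  2  3  4  5  6  7  8
 2  2  1  2  3  4  5  5  6  7
 1  3  2  2  3  4  5  6  5  6
 3  4  3  3  2  3  4  5  6  6
 0  5  4  4  3  3  4  5  6  7
 3  6  5  5  4  4  3  4  5  6
 4  7  6  5  5  5  4  4  5  6
 2  8  7  6  6  6  5  4  5  6
 5  9  8  7  7  7  6  5  5  6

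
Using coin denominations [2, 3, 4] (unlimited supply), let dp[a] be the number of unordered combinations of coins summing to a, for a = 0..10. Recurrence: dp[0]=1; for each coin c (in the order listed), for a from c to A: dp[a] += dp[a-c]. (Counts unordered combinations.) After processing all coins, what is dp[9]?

3

after  coin     0     1     2     3     4     5     6     7     8     9    10
          2     1     0     1     0     1     0     1     0     1     0     1
          3     1     0     1     1     1     1     2     1     2     2     2
          4     1     0     1     1     2     1     3     2     4     3     5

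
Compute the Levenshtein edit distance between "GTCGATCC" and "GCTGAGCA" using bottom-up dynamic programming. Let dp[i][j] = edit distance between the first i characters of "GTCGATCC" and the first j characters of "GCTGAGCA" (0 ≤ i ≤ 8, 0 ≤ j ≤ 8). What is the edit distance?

   ''  G  C  T  G  A  G  C  A
''  0  1  2  3  4  5  6  7  8
 G  1  0  1  2  3  4  5  6  7
 T  2  1  1  1  2  3  4  5  6
 C  3  2  1  2  2  3  4  4  5
 G  4  3  2  2  2  3  3  4  5
 A  5  4  3  3  3  2  3  4  4
 T  6  5  4  3  4  3  3  4  5
 C  7  6  5  4  4  4  4  3  4
 C  8  7  6  5  5  5  5  4  4

4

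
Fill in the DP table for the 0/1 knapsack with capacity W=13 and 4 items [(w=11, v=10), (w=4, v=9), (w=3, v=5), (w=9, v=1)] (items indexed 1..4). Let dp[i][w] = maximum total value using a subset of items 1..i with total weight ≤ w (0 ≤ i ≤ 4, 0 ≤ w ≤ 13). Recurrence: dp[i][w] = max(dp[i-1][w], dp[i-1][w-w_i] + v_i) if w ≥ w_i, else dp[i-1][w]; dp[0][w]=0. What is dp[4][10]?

i\w   0   1   2   3   4   5   6   7   8   9  10  11  12  13
  0   0   0   0   0   0   0   0   0   0   0   0   0   0   0
  1   0   0   0   0   0   0   0   0   0   0   0  10  10  10
  2   0   0   0   0   9   9   9   9   9   9   9  10  10  10
  3   0   0   0   5   9   9   9  14  14  14  14  14  14  14
  4   0   0   0   5   9   9   9  14  14  14  14  14  14  14

14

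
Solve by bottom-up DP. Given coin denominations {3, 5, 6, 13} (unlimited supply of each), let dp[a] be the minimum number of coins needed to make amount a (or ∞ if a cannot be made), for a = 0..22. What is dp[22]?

3

 a  0  1  2  3  4  5  6  7  8  9 10 11 12 13 14 15 16 17 18 19 20 21 22
dp  0  -  -  1  -  1  1  -  2  2  2  2  2  1  3  3  2  3  2  2  4  3  3
(- denotes ∞ / unreachable)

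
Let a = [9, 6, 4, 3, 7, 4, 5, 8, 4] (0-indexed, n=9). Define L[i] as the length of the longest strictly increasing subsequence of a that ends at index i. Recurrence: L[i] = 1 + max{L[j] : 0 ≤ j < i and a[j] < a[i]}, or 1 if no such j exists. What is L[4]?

   i    0    1    2    3    4    5    6    7    8
a[i]    9    6    4    3    7    4    5    8    4
L[i]    1    1    1    1    2    2    3    4    2

2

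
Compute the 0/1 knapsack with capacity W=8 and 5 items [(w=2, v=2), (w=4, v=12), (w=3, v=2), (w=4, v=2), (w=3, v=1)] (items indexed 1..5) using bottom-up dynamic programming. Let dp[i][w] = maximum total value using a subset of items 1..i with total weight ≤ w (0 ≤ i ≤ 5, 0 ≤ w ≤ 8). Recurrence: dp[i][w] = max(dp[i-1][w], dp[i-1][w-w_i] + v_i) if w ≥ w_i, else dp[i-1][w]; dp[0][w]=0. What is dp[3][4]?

12

i\w   0   1   2   3   4   5   6   7   8
  0   0   0   0   0   0   0   0   0   0
  1   0   0   2   2   2   2   2   2   2
  2   0   0   2   2  12  12  14  14  14
  3   0   0   2   2  12  12  14  14  14
  4   0   0   2   2  12  12  14  14  14
  5   0   0   2   2  12  12  14  14  14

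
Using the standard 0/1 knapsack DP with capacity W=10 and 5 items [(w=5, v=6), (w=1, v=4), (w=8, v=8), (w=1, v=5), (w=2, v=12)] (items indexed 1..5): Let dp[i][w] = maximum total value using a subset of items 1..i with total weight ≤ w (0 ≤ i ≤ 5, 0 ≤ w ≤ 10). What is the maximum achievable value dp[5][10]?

i\w   0   1   2   3   4   5   6   7   8   9  10
  0   0   0   0   0   0   0   0   0   0   0   0
  1   0   0   0   0   0   6   6   6   6   6   6
  2   0   4   4   4   4   6  10  10  10  10  10
  3   0   4   4   4   4   6  10  10  10  12  12
  4   0   5   9   9   9   9  11  15  15  15  17
  5   0   5  12  17  21  21  21  21  23  27  27

27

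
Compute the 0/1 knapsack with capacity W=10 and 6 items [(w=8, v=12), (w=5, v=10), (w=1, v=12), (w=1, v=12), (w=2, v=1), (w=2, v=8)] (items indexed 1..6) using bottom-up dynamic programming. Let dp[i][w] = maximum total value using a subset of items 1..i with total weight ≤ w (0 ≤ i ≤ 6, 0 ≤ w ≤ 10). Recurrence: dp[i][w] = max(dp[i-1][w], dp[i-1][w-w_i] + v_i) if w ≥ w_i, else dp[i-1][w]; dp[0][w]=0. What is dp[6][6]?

i\w   0   1   2   3   4   5   6   7   8   9  10
  0   0   0   0   0   0   0   0   0   0   0   0
  1   0   0   0   0   0   0   0   0  12  12  12
  2   0   0   0   0   0  10  10  10  12  12  12
  3   0  12  12  12  12  12  22  22  22  24  24
  4   0  12  24  24  24  24  24  34  34  34  36
  5   0  12  24  24  25  25  25  34  34  35  36
  6   0  12  24  24  32  32  33  34  34  42  42

33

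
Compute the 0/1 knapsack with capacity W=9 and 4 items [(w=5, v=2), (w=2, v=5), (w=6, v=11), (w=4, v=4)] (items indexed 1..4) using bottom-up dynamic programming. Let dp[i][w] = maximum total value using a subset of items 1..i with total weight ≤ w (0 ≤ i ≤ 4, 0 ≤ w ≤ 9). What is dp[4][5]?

5

i\w   0   1   2   3   4   5   6   7   8   9
  0   0   0   0   0   0   0   0   0   0   0
  1   0   0   0   0   0   2   2   2   2   2
  2   0   0   5   5   5   5   5   7   7   7
  3   0   0   5   5   5   5  11  11  16  16
  4   0   0   5   5   5   5  11  11  16  16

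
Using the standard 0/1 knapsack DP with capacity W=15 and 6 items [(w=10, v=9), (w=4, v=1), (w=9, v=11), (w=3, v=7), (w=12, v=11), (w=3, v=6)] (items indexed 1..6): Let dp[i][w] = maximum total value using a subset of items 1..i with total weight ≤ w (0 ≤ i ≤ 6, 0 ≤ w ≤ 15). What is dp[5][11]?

i\w   0   1   2   3   4   5   6   7   8   9  10  11  12  13  14  15
  0   0   0   0   0   0   0   0   0   0   0   0   0   0   0   0   0
  1   0   0   0   0   0   0   0   0   0   0   9   9   9   9   9   9
  2   0   0   0   0   1   1   1   1   1   1   9   9   9   9  10  10
  3   0   0   0   0   1   1   1   1   1  11  11  11  11  12  12  12
  4   0   0   0   7   7   7   7   8   8  11  11  11  18  18  18  18
  5   0   0   0   7   7   7   7   8   8  11  11  11  18  18  18  18
  6   0   0   0   7   7   7  13  13  13  13  14  14  18  18  18  24

11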